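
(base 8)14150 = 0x1868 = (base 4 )1201220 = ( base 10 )6248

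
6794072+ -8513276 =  - 1719204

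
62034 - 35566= 26468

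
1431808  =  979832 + 451976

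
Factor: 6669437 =19^1*351023^1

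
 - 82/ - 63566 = 41/31783 = 0.00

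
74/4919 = 74/4919  =  0.02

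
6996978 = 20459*342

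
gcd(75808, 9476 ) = 9476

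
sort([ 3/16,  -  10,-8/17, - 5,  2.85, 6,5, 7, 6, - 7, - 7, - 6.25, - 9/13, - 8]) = [ - 10, - 8, - 7, - 7, - 6.25, - 5, - 9/13, - 8/17 , 3/16, 2.85,  5, 6,6,7]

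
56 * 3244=181664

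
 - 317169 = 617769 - 934938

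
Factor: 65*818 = 53170= 2^1* 5^1*13^1 * 409^1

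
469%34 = 27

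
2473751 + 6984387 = 9458138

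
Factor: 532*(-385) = -2^2 * 5^1*7^2* 11^1*19^1 = - 204820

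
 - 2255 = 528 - 2783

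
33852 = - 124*(  -  273)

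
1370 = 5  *274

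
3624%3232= 392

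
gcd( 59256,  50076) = 36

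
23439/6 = 3906 + 1/2 = 3906.50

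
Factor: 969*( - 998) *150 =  - 2^2*3^2 * 5^2*17^1*19^1* 499^1 = -145059300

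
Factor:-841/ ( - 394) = 2^ ( - 1 )*29^2 *197^( - 1) 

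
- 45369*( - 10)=453690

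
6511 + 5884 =12395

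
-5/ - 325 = 1/65 = 0.02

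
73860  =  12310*6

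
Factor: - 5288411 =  - 17^2*29^1*631^1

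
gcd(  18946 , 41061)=1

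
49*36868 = 1806532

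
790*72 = 56880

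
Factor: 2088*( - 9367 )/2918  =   - 9779148/1459 = - 2^2 * 3^2*17^1 * 19^1*29^2*1459^( - 1)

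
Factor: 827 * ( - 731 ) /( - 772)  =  2^( - 2 ) *17^1*43^1*193^ ( - 1)* 827^1= 604537/772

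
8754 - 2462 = 6292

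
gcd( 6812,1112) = 4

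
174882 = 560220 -385338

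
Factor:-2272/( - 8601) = 2^5*3^ ( - 1 )*47^(  -  1)*61^ (  -  1 ) * 71^1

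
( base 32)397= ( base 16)d27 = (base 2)110100100111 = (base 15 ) EE7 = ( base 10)3367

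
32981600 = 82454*400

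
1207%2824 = 1207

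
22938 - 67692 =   -  44754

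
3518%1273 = 972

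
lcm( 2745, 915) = 2745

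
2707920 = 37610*72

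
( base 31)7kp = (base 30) 85M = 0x1ccc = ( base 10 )7372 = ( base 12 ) 4324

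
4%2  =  0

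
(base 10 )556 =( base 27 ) kg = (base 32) hc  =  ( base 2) 1000101100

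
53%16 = 5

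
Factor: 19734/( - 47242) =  - 33/79 = - 3^1*11^1*79^(-1 )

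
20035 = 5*4007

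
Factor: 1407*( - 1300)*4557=-2^2*3^2*5^2*7^3*13^1*31^1*67^1  =  - 8335208700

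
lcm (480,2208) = 11040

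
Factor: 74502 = 2^1*3^2*4139^1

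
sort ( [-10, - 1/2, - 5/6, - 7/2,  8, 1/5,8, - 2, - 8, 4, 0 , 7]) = [ - 10, - 8, - 7/2,  -  2, - 5/6, - 1/2, 0,1/5,4,7, 8,8]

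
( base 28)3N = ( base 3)10222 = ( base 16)6B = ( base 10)107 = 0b1101011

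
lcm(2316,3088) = 9264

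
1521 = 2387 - 866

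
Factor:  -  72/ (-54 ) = 2^2 * 3^ ( - 1)  =  4/3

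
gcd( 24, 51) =3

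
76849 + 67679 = 144528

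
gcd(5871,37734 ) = 57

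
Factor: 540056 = 2^3*11^1*17^1*19^2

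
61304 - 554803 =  - 493499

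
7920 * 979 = 7753680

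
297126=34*8739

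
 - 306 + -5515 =-5821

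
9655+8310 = 17965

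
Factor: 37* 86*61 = 2^1*37^1*43^1*61^1=194102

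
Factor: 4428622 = 2^1*11^1*47^1*4283^1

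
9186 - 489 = 8697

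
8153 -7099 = 1054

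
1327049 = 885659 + 441390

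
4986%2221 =544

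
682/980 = 341/490 = 0.70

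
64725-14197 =50528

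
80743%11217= 2224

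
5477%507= 407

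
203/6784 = 203/6784 = 0.03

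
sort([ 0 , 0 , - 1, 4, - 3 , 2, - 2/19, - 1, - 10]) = [ - 10, - 3, -1,-1, - 2/19, 0,  0,2 , 4 ] 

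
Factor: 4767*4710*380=8531976600 = 2^3 * 3^2*5^2 * 7^1 * 19^1*157^1*227^1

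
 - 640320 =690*( - 928 )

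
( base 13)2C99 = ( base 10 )6548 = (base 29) 7MN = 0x1994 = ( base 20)G78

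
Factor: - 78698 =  - 2^1*19^2 * 109^1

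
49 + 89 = 138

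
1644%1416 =228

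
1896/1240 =237/155 = 1.53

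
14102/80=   7051/40 = 176.28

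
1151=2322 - 1171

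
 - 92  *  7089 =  - 652188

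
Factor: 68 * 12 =2^4*3^1*17^1 = 816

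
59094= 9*6566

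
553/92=553/92=6.01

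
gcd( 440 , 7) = 1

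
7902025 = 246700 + 7655325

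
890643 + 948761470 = 949652113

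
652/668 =163/167  =  0.98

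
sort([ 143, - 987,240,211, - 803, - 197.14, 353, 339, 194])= [-987, - 803, - 197.14, 143, 194,  211,240, 339, 353 ] 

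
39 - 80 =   -  41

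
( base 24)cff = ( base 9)10886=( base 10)7287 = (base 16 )1c77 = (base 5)213122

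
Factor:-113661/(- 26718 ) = 2^(  -  1 )*3^1 *61^ ( - 1)*173^1 = 519/122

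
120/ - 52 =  -3 + 9/13 = -2.31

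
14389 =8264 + 6125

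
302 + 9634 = 9936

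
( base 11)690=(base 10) 825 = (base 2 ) 1100111001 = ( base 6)3453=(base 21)1i6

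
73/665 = 73/665 = 0.11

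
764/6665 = 764/6665 = 0.11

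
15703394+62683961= 78387355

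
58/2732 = 29/1366 = 0.02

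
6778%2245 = 43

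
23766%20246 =3520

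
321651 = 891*361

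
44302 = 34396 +9906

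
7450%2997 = 1456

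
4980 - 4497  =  483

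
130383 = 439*297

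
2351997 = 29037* 81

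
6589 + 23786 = 30375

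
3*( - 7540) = - 22620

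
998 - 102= 896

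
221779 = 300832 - 79053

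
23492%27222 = 23492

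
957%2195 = 957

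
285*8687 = 2475795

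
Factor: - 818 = - 2^1*409^1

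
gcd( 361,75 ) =1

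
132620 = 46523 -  - 86097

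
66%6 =0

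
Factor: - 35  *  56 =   -  2^3 *5^1*7^2 = -1960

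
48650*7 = 340550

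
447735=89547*5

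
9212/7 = 1316 = 1316.00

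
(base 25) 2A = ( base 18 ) 36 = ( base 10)60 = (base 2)111100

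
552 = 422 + 130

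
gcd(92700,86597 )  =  1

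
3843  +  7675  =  11518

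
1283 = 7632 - 6349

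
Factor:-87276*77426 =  - 6757431576 = - 2^3*3^1*7^1 * 1039^1*38713^1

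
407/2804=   407/2804 = 0.15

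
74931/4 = 74931/4= 18732.75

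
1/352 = 1/352  =  0.00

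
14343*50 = 717150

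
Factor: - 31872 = - 2^7*3^1*  83^1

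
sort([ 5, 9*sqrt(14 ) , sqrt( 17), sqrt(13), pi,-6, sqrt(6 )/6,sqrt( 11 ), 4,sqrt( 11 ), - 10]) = [  -  10 , - 6, sqrt( 6) /6,pi, sqrt(11), sqrt(11 ), sqrt ( 13), 4 , sqrt(17),5, 9*sqrt(14) ] 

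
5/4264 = 5/4264 = 0.00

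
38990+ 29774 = 68764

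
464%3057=464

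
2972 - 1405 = 1567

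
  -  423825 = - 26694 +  - 397131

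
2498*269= 671962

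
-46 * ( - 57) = 2622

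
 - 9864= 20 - 9884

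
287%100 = 87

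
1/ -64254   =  -1/64254=- 0.00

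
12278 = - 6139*( - 2) 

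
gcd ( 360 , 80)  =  40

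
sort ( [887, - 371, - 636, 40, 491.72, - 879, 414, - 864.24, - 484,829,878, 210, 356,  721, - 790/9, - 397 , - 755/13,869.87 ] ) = [ - 879, - 864.24, - 636, - 484, - 397, - 371, - 790/9,- 755/13, 40, 210, 356, 414, 491.72, 721, 829, 869.87,878 , 887 ]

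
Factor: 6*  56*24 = 8064 = 2^7*3^2*7^1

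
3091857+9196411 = 12288268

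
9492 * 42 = 398664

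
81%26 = 3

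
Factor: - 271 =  - 271^1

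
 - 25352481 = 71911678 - 97264159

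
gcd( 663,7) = 1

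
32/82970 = 16/41485= 0.00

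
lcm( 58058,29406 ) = 2264262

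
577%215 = 147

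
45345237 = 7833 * 5789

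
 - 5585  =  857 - 6442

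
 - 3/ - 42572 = 3/42572 = 0.00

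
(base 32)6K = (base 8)324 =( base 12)158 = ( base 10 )212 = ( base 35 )62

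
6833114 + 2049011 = 8882125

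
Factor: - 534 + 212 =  - 2^1*7^1  *  23^1 = -322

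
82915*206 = 17080490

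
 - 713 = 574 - 1287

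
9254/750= 4627/375 = 12.34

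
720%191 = 147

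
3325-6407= - 3082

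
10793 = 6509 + 4284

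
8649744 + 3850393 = 12500137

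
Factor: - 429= - 3^1*11^1*13^1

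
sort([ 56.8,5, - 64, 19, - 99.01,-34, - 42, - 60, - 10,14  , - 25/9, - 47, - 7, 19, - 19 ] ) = [ - 99.01, - 64,-60, - 47, -42, - 34, - 19, - 10, - 7, - 25/9,5,14, 19,19,56.8]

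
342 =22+320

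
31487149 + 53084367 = 84571516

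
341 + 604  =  945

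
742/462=1  +  20/33 =1.61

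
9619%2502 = 2113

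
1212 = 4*303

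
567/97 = 5 + 82/97 = 5.85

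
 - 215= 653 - 868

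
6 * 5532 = 33192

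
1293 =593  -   - 700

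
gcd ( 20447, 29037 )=1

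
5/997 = 5/997=0.01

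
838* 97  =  81286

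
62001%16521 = 12438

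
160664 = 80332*2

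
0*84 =0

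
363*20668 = 7502484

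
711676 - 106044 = 605632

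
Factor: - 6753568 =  - 2^5*211049^1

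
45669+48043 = 93712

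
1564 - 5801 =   -  4237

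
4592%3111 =1481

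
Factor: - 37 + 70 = 33 = 3^1*11^1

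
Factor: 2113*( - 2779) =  - 5872027 = - 7^1 *397^1*2113^1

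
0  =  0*28407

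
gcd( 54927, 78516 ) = 9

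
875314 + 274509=1149823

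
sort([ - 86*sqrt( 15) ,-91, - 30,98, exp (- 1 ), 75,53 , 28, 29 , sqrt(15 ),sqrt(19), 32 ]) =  [ - 86*sqrt (15)  , - 91,-30 , exp( - 1 ),sqrt (15), sqrt( 19),  28, 29, 32,53, 75,  98 ] 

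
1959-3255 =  -1296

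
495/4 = 495/4 = 123.75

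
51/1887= 1/37 = 0.03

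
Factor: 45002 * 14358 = 646138716 = 2^2*3^1*2393^1*22501^1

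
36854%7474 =6958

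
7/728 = 1/104 = 0.01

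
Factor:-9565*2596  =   - 24830740 =- 2^2  *5^1* 11^1 * 59^1 * 1913^1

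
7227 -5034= 2193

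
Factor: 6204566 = 2^1*499^1*6217^1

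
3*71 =213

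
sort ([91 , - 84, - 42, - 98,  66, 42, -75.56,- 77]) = [ - 98, - 84, - 77, - 75.56, - 42,  42,66,91] 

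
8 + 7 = 15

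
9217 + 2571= 11788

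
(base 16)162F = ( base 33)573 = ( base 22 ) bg3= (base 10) 5679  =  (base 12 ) 3353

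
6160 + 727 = 6887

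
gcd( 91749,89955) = 3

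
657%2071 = 657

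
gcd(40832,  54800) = 16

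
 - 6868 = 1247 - 8115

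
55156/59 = 55156/59 =934.85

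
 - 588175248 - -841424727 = 253249479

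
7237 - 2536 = 4701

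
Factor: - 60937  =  -60937^1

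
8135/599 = 8135/599=13.58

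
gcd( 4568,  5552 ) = 8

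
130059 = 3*43353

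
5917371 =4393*1347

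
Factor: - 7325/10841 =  - 5^2*37^( - 1)=- 25/37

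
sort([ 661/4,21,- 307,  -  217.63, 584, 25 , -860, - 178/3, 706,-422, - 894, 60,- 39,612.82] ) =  [ - 894, - 860,-422,- 307,-217.63,  -  178/3,-39, 21, 25, 60, 661/4,584,612.82,706] 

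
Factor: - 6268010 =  - 2^1*5^1*7^1*151^1*593^1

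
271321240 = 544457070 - 273135830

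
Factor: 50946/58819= 2^1*3^1*7^1*131^( - 1 )*449^( - 1)*1213^1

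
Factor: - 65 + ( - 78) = -11^1*13^1 =- 143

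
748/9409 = 748/9409  =  0.08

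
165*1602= 264330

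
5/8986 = 5/8986 = 0.00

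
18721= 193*97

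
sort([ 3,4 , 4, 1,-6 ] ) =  [-6,1,3,4,4]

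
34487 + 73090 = 107577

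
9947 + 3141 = 13088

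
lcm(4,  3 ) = 12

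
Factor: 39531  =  3^1*13177^1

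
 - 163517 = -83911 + -79606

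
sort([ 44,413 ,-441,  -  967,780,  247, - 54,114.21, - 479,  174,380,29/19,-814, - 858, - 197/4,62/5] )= [ - 967, - 858, - 814, - 479, - 441, - 54 , - 197/4, 29/19,62/5,44,114.21,174,247 , 380,413,  780]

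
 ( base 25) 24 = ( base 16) 36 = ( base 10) 54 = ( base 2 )110110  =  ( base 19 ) 2G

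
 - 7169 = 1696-8865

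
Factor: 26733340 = 2^2*5^1 *109^1  *  12263^1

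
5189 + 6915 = 12104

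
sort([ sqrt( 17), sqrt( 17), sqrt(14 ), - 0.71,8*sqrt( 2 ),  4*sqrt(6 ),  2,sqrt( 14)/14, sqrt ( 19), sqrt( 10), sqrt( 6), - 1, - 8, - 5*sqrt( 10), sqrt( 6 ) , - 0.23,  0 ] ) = [  -  5*sqrt( 10 ), - 8,-1, - 0.71,- 0.23,  0, sqrt(14 )/14, 2,sqrt( 6), sqrt( 6 ),  sqrt( 10 ), sqrt(14 ), sqrt(17 ),sqrt( 17 ),sqrt(19 ),4*sqrt( 6 ), 8*sqrt(2)]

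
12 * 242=2904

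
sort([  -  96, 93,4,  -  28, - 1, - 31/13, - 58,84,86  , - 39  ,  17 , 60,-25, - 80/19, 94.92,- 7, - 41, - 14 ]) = [ - 96,-58,-41, - 39, -28, - 25,-14,  -  7, - 80/19 , - 31/13, - 1,4,17, 60 , 84 , 86, 93,94.92 ]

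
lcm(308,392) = 4312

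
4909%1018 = 837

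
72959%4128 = 2783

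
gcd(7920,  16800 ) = 240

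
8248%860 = 508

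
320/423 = 320/423=0.76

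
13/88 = 13/88 = 0.15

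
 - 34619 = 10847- 45466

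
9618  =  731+8887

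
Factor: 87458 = 2^1*7^1 * 6247^1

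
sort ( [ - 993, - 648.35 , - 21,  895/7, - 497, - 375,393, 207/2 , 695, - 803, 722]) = [ - 993,-803, - 648.35, - 497 , - 375, - 21, 207/2,895/7,393, 695,722]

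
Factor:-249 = -3^1* 83^1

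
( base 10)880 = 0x370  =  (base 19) 286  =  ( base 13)529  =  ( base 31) sc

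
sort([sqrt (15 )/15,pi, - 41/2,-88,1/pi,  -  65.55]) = [ - 88, - 65.55,  -  41/2, sqrt(15 )/15, 1/pi,pi ] 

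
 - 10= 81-91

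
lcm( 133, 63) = 1197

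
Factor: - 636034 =-2^1  *7^1*181^1 * 251^1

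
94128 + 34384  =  128512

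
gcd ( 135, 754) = 1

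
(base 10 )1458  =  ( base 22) 306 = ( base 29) 1L8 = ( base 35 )16N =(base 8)2662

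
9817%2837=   1306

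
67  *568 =38056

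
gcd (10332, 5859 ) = 63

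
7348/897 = 8 + 172/897 = 8.19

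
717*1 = 717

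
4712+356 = 5068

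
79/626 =79/626  =  0.13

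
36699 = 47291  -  10592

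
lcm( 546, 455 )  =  2730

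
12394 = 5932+6462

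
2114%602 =308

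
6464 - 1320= 5144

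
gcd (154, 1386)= 154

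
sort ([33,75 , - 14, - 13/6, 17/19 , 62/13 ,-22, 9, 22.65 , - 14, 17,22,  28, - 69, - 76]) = [ - 76 , -69,-22,-14,-14,-13/6, 17/19,62/13,9,17 , 22,22.65, 28,  33,75] 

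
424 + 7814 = 8238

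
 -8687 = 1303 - 9990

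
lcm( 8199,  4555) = 40995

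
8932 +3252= 12184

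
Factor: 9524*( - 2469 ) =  - 2^2*3^1 * 823^1*2381^1 = -23514756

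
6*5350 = 32100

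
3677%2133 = 1544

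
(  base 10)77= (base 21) 3E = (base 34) 29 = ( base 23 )38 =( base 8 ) 115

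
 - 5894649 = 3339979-9234628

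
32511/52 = 625 + 11/52 = 625.21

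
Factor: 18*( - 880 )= - 2^5*3^2 *5^1 * 11^1=-15840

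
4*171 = 684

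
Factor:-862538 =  - 2^1*431269^1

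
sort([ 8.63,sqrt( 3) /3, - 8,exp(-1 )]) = [ - 8, exp( - 1 ),sqrt(3)/3, 8.63]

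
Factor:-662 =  - 2^1*331^1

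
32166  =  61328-29162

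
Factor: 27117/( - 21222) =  -2^( - 1 )*3^( - 2 ) * 23^1 = - 23/18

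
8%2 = 0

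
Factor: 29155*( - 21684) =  - 632197020 = - 2^2*3^1*5^1*7^3*13^1*17^1 * 139^1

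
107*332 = 35524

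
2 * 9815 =19630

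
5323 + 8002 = 13325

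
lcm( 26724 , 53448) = 53448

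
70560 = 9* 7840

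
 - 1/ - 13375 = 1/13375= 0.00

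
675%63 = 45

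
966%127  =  77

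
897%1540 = 897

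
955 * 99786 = 95295630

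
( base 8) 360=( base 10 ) 240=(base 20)C0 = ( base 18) D6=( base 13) 156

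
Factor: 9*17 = 153 = 3^2  *17^1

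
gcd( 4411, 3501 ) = 1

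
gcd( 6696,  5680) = 8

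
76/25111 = 76/25111 = 0.00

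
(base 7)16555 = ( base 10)4744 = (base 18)EBA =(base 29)5ih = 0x1288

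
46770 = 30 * 1559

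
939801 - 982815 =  - 43014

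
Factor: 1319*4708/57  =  6209852/57= 2^2*3^(  -  1)*11^1*19^(  -  1)*107^1*1319^1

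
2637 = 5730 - 3093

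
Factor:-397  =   - 397^1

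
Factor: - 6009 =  - 3^1*2003^1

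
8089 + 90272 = 98361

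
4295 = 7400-3105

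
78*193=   15054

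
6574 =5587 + 987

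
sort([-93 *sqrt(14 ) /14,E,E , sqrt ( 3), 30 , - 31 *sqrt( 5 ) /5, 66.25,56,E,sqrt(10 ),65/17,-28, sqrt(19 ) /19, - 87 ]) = [ - 87 ,-28 ,-93*sqrt( 14) /14, - 31 * sqrt( 5) /5, sqrt( 19) /19, sqrt(3),E, E,E, sqrt( 10 ) , 65/17 , 30, 56,66.25]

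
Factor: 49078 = 2^1*53^1*463^1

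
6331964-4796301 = 1535663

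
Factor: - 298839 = - 3^1 * 23^1*61^1*71^1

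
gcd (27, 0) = 27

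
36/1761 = 12/587 = 0.02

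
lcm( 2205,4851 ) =24255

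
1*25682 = 25682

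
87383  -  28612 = 58771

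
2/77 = 2/77 = 0.03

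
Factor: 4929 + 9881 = 14810 = 2^1*5^1*1481^1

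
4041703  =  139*29077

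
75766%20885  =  13111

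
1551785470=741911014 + 809874456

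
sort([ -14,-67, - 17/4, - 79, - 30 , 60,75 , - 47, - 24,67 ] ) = [  -  79, - 67, - 47, - 30, - 24 , - 14, - 17/4, 60,67,75] 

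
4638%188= 126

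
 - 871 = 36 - 907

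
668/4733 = 668/4733 =0.14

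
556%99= 61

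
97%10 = 7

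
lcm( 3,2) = 6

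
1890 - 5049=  - 3159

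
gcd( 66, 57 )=3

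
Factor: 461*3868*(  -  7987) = -2^2*7^2*163^1*461^1*967^1=-14242003076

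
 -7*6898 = - 48286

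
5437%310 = 167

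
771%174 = 75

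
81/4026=27/1342 = 0.02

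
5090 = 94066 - 88976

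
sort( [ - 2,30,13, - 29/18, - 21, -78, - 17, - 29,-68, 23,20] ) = [ - 78, - 68, - 29, -21,-17 , - 2, - 29/18,  13, 20,23, 30]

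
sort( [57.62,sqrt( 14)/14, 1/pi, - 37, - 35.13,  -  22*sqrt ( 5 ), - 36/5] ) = [-22 * sqrt(5),-37 , - 35.13, - 36/5, sqrt( 14) /14, 1/pi,57.62 ]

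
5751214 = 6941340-1190126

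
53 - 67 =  - 14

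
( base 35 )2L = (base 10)91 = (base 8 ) 133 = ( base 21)47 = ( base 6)231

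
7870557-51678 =7818879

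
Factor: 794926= 2^1*11^1*23^1*1571^1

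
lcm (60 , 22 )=660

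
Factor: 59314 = 2^1*47^1*631^1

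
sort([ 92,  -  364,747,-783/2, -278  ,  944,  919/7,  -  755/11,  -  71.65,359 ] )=[ - 783/2, - 364,  -  278, - 71.65, -755/11,92, 919/7,359, 747, 944 ]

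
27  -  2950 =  - 2923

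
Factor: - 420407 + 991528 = 19^1*30059^1 = 571121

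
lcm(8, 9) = 72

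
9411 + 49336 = 58747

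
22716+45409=68125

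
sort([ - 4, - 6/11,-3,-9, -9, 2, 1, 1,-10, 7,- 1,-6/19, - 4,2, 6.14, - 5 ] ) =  [ - 10,- 9, - 9,-5, - 4,-4, - 3, - 1,  -  6/11, - 6/19,1,  1,2,2,6.14, 7] 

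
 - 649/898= - 649/898 = -0.72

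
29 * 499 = 14471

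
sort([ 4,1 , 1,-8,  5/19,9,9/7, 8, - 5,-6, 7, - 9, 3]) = [ - 9, - 8, - 6, - 5, 5/19 , 1, 1, 9/7,3, 4,7 , 8, 9] 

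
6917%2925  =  1067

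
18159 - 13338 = 4821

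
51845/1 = 51845 = 51845.00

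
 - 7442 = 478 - 7920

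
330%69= 54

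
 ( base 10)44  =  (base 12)38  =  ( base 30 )1e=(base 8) 54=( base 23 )1l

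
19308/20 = 4827/5 = 965.40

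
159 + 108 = 267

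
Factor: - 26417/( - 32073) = 3^(-1)*10691^( - 1 )*26417^1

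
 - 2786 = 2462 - 5248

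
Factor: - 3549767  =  -13^1*273059^1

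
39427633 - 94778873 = - 55351240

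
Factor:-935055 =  - 3^2*5^1*11^1*1889^1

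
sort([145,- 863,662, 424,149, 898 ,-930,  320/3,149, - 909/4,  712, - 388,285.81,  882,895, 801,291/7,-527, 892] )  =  [ - 930, - 863,  -  527 , - 388, - 909/4 , 291/7,320/3,145 , 149,  149, 285.81,424,662, 712,  801,882 , 892,895,  898] 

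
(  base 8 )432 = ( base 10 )282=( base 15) 13c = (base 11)237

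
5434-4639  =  795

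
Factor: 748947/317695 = 3^1*5^ ( - 1 )*7^(  -  1)*29^ ( - 1)*41^1* 313^(-1)*6089^1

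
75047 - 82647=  - 7600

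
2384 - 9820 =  - 7436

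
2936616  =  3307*888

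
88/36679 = 88/36679 = 0.00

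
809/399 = 2+11/399 = 2.03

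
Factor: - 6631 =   -  19^1 *349^1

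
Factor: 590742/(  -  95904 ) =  - 2^( - 4)*3^( - 2 )*887^1 = - 887/144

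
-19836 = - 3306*6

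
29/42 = 29/42= 0.69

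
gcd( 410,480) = 10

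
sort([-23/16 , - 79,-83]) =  [-83, - 79,-23/16]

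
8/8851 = 8/8851= 0.00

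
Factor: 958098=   2^1*3^1 * 159683^1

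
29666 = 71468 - 41802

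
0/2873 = 0 = 0.00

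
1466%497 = 472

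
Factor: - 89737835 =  - 5^1*11^2*23^1 * 6449^1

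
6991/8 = 6991/8= 873.88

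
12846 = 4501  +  8345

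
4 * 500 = 2000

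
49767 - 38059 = 11708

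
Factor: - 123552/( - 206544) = 2^1 *3^2  *11^1 *331^ ( - 1) =198/331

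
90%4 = 2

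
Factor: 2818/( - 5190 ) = -3^(- 1) * 5^( - 1)*173^( - 1)*1409^1= - 1409/2595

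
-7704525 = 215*( - 35835) 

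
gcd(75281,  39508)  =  83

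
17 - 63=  - 46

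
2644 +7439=10083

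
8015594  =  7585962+429632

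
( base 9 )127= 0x6A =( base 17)64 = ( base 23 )4e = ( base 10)106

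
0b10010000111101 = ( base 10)9277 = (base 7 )36022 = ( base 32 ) 91T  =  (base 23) HC8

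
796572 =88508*9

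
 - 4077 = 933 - 5010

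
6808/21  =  6808/21 = 324.19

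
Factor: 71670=2^1*3^1*5^1*2389^1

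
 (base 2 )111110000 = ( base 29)H3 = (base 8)760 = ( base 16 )1f0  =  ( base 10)496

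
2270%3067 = 2270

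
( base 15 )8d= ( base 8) 205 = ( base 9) 157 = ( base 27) 4P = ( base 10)133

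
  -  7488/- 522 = 416/29 = 14.34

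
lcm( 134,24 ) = 1608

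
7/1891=7/1891 =0.00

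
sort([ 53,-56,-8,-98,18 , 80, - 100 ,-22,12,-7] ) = [ - 100,-98, - 56,-22,  -  8,-7,12,18,53 , 80]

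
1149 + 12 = 1161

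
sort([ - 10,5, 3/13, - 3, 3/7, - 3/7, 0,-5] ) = [ -10, - 5, - 3, - 3/7, 0, 3/13, 3/7,  5 ]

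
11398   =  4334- - 7064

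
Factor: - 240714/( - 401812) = 387/646 = 2^ ( - 1)*3^2*17^( - 1)*19^( - 1 ) *43^1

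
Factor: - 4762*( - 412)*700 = 2^5 * 5^2 * 7^1*103^1* 2381^1 = 1373360800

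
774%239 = 57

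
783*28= 21924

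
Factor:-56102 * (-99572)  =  5586188344 = 2^3*11^1  *31^1*73^1*28051^1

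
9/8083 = 9/8083 = 0.00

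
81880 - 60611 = 21269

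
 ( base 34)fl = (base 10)531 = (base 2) 1000010011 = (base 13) 31b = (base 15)256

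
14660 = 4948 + 9712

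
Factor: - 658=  - 2^1  *7^1 * 47^1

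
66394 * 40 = 2655760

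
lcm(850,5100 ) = 5100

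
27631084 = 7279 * 3796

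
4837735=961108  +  3876627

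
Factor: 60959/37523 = 47^1 * 157^( - 1) * 239^ ( - 1 ) * 1297^1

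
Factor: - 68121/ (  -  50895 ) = 3^1* 5^( - 1)*13^( - 1 )*29^1 = 87/65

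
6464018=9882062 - 3418044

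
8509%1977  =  601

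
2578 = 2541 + 37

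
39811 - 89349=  - 49538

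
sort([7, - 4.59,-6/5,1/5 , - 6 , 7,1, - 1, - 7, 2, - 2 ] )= [ - 7, - 6, - 4.59 , - 2,-6/5, - 1, 1/5, 1,2,  7,7]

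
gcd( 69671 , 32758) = 1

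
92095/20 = 18419/4= 4604.75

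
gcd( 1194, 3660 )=6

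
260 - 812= - 552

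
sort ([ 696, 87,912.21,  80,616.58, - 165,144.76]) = [ - 165,80, 87,144.76,616.58,696, 912.21]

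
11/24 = 11/24= 0.46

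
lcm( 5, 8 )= 40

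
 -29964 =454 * (-66 )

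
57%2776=57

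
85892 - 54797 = 31095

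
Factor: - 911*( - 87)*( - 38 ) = -3011766 = - 2^1*  3^1* 19^1*29^1*911^1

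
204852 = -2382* (-86 )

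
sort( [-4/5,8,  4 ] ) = [ - 4/5, 4,  8]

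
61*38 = 2318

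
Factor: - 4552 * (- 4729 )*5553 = 119536143624 = 2^3*3^2*569^1*617^1*4729^1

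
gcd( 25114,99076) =2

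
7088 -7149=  - 61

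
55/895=11/179 =0.06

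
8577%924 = 261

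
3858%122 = 76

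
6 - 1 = 5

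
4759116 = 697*6828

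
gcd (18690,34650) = 210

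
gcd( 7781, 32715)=1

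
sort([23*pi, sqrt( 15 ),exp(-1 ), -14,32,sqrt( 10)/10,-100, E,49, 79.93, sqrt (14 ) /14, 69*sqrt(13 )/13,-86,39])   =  [ - 100,-86, - 14,sqrt(14) /14 , sqrt(10 ) /10,exp (-1), E,sqrt( 15), 69*sqrt( 13 )/13, 32,39,  49,23 * pi, 79.93]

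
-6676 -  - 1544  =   - 5132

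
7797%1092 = 153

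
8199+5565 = 13764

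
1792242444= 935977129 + 856265315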